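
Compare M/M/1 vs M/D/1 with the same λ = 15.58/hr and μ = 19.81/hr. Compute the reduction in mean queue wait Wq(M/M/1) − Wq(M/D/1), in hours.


ρ = 15.58/19.81 = 0.7865
Wq(M/M/1) = ρ/(μ−λ) = 0.7865/4.23 = 0.18593 hr
Wq(M/D/1) = ρ/(2(μ−λ)) = 0.09296 hr
Savings = 0.18593 − 0.09296 = 0.09296 hr

Final: 0.09296 hr


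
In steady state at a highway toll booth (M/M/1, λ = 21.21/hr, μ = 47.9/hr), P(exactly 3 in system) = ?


ρ = 21.21/47.9 = 0.4428
P_n = (1−ρ)·ρ^n = (1 − 0.4428)·0.4428^3 = 0.5572·0.086819 = 0.048376

Final: 0.048376


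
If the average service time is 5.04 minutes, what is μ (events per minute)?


μ = 1/(service time) in consistent units.
1 minute = 1 min, so μ = 1/5.04 = 0.1984 per minute

Final: 0.1984 /min


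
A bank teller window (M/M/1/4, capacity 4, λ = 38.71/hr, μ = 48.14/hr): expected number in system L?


ρ = 38.71/48.14 = 0.8041
L = ρ[1 − (K+1)ρ^K + Kρ^(K+1)] / [(1−ρ)(1−ρ^(K+1))]
Numerator: 0.8041·(1 − 5·0.418089 + 4·0.336190) = 0.204501
Denominator: (0.1959)·(0.663810) = 0.130032
L = 0.204501/0.130032 = 1.5727

Final: 1.5727


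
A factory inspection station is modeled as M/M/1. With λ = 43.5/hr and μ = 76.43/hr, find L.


ρ = λ/μ = 43.5/76.43 = 0.5691
L = ρ/(1−ρ) = 0.5691/(1 − 0.5691) = 0.5691/0.4309 = 1.3210

Final: 1.3210


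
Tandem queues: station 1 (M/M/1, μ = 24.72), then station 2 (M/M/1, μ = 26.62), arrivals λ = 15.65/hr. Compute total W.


Each node sees arrival rate λ = 15.65/hr (tandem ⇒ throughput preserved).
W₁ = 1/(μ₁−λ) = 1/(24.72−15.65) = 0.11025 hr
W₂ = 1/(μ₂−λ) = 1/(26.62−15.65) = 0.09116 hr
W_total = W₁ + W₂ = 0.11025 + 0.09116 = 0.20141 hr

Final: 0.20141 hr


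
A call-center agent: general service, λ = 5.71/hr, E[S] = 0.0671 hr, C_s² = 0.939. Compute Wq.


ρ = λ·E[S] = 5.71·0.0671 = 0.3831
E[S²] = E[S]²(1+C_s²) = 0.0671²·(1+0.939) = 0.008730
Wq = λ·E[S²]/(2(1−ρ)) = 5.71·0.008730/(2·0.6169) = 0.04041 hr

Final: 0.04041 hr


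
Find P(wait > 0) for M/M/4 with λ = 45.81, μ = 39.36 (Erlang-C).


a = λ/μ = 1.1639; ρ = a/4 = 0.2910
P₀ = 0.311355 (from M/M/c formula)
C(c,a) = [a^c/(c!(1−ρ))]·P₀ = [1.83494/(24·0.7090)]·0.311355
= 0.10783·0.311355 = 0.033574

Final: 0.033574


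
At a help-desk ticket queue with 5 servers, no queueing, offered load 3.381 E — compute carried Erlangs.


B(5,3.381) = 0.143455 (Erlang-B)
Carried load = a(1 − B) = 3.381·(1 − 0.143455) = 3.381·0.856545 = 2.8960 E

Final: 2.8960 Erlangs


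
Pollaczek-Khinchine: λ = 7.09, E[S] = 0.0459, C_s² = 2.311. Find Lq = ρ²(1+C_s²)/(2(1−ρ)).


ρ = λ·E[S] = 7.09·0.0459 = 0.3254
Lq = ρ²(1+C_s²)/(2(1−ρ)) = 0.1059·(1+2.311)/(2·0.6746)
= 0.1059·3.3110/1.3491 = 0.25991

Final: 0.25991


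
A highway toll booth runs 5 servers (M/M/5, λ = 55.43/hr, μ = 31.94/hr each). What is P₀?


a = λ/μ = 55.43/31.94 = 1.7354; ρ = a/c = 0.3471
Σ_{k=0}^{4} a^k/k! (terms k=0..4) = 1.00000 + 1.73544 + 1.50588 + 0.87112 + 0.37795 = 5.49039
Tail: a^5/(5!(1−ρ)) = 15.74163/(120·0.6529) = 0.20092
P₀ = 1/(5.49039 + 0.20092) = 1/5.69130 = 0.175707

Final: 0.175707


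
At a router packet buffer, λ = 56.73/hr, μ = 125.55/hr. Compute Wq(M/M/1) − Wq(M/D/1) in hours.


ρ = 56.73/125.55 = 0.4519
Wq(M/M/1) = ρ/(μ−λ) = 0.4519/68.82 = 0.006566 hr
Wq(M/D/1) = ρ/(2(μ−λ)) = 0.003283 hr
Savings = 0.006566 − 0.003283 = 0.003283 hr

Final: 0.003283 hr


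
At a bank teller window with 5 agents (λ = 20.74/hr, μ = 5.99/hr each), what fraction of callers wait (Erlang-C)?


a = λ/μ = 3.4624; ρ = a/5 = 0.6925
P₀ = 0.027138 (from M/M/c formula)
C(c,a) = [a^c/(c!(1−ρ))]·P₀ = [497.63355/(120·0.3075)]·0.027138
= 13.48545·0.027138 = 0.365967

Final: 0.365967


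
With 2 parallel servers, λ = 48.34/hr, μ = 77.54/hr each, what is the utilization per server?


ρ = λ/(cμ) = 48.34/(2·77.54) = 48.34/155.08 = 0.3117

Final: 0.3117


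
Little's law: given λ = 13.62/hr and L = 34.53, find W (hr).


W = L/λ = 34.53/13.62 = 2.5352 hr

Final: 2.5352 hr


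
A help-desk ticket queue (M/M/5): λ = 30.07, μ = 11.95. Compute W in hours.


a = 2.5163; ρ = 0.5033; P₀ = 0.078736
Lq = P₀·a^c·ρ/(c!(1−ρ)²) = 0.13501
Wq = Lq/λ = 0.13501/30.07 = 0.004490 hr
W = Wq + 1/μ = 0.004490 + 0.08368 = 0.08817 hr

Final: 0.08817 hr


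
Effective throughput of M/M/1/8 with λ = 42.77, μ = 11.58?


ρ = 3.6934; P_K = (1−ρ)ρ^8/(1−ρ^9) = 0.729255
λ_eff = λ(1 − P_K) = 42.77·(1 − 0.729255) = 42.77·0.270745 = 11.5798 /hr

Final: 11.5798 /hr


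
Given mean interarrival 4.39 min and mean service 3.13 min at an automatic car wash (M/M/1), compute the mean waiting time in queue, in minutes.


λ = 60/4.39 = 13.6674 /hr
μ = 60/3.13 = 19.1693 /hr
ρ = λ/μ = 13.6674/19.1693 = 0.7130
Wq = ρ/(μ−λ) = 0.7130/(19.1693−13.6674) = 0.12959 hr
In minutes: 0.12959·60 = 7.775 min

Final: 7.775 min


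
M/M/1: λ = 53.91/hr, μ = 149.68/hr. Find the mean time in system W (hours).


W = 1/(μ−λ) = 1/(149.68 − 53.91) = 1/95.77 = 0.01044 hr

Final: 0.01044 hr


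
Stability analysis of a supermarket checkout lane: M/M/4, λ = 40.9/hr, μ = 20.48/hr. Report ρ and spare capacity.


Total capacity cμ = 4·20.48 = 81.92/hr
ρ = λ/(cμ) = 40.9/81.92 = 0.4993
Stable ⇔ ρ < 1: YES
Spare capacity = cμ − λ = 81.92 − 40.9 = 41.02/hr

Final: ρ = 0.4993; stable; margin = 41.02/hr


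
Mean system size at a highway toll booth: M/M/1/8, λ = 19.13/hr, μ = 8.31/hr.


ρ = 19.13/8.31 = 2.3020
L = ρ[1 − (K+1)ρ^K + Kρ^(K+1)] / [(1−ρ)(1−ρ^(K+1))]
Numerator: 2.3020·(1 − 9·788.699508 + 8·1815.622333) = 17098.866134
Denominator: (-1.3020)·(-1814.622333) = 2362.721257
L = 17098.866134/2362.721257 = 7.2369

Final: 7.2369


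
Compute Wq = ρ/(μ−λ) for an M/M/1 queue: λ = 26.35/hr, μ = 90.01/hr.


ρ = 26.35/90.01 = 0.2927
Wq = ρ/(μ−λ) = 0.2927/(90.01 − 26.35) = 0.2927/63.66 = 0.004599 hr

Final: 0.004599 hr


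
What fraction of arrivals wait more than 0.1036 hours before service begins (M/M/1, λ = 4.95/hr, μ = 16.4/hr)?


ρ = 4.95/16.4 = 0.3018
P(Wq > t) = ρ·e^{−(μ−λ)t} = 0.3018·e^{−1.1862}
= 0.3018·0.305373 = 0.092171

Final: 0.092171


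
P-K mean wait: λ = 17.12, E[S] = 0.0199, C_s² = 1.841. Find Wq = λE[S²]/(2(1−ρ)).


ρ = λ·E[S] = 17.12·0.0199 = 0.3407
E[S²] = E[S]²(1+C_s²) = 0.0199²·(1+1.841) = 0.001125
Wq = λ·E[S²]/(2(1−ρ)) = 17.12·0.001125/(2·0.6593) = 0.01461 hr

Final: 0.01461 hr


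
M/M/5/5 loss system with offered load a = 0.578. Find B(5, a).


B(c,a) = (a^c/c!) / Σ_{k=0}^{c} a^k/k!
a^5/5! = 0.0005376
Σ terms (k=0..5): 1.00000 + 0.57800 + 0.16704 + 0.03218 + 0.004651 + 0.0005376 = 1.782414
B = 0.0005376/1.782414 = 0.0003016

Final: 0.0003016


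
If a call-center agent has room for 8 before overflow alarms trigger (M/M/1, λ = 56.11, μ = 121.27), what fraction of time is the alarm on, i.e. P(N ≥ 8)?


ρ = 56.11/121.27 = 0.4627
P(N ≥ n) = ρ^n = 0.4627^8 = 0.002100

Final: 0.002100


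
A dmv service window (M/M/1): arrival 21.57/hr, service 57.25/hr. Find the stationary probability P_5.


ρ = 21.57/57.25 = 0.3768
P_n = (1−ρ)·ρ^n = (1 − 0.3768)·0.3768^5 = 0.6232·0.007592 = 0.004732

Final: 0.004732


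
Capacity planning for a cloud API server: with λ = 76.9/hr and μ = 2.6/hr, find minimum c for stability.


Stability requires cμ > λ ⇔ c > λ/μ.
λ/μ = 76.9/2.6 = 29.5769
Minimum integer c = ⌊29.5769⌋ + 1 = 30
Check: 30·2.6 = 78.00 > 76.9, while 29·2.6 = 75.40 ≤ 76.9

Final: 30 servers


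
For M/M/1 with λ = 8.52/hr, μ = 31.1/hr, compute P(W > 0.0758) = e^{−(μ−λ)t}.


W ~ Exponential(μ−λ) for M/M/1.
μ − λ = 31.1 − 8.52 = 22.5800
P(W > t) = e^{−(μ−λ)t} = e^{−1.7116} = 0.180583

Final: 0.180583


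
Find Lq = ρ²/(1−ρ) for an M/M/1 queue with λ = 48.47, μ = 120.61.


ρ = 48.47/120.61 = 0.4019
Lq = ρ²/(1−ρ) = 0.1615/0.5981 = 0.2700

Final: 0.2700


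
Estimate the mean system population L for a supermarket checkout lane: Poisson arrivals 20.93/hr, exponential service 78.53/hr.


ρ = λ/μ = 20.93/78.53 = 0.2665
L = ρ/(1−ρ) = 0.2665/(1 − 0.2665) = 0.2665/0.7335 = 0.3634

Final: 0.3634


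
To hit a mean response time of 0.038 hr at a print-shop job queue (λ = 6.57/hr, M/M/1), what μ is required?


W = 1/(μ−λ) ⇒ μ − λ = 1/W = 1/0.038 = 26.3158
μ = λ + 1/W = 6.57 + 26.3158 = 32.8858 per hr

Final: 32.8858 /hr


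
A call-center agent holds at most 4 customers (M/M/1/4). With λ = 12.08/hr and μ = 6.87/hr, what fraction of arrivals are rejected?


ρ = λ/μ = 12.08/6.87 = 1.7584
P_K = (1−ρ)ρ^K/(1−ρ^(K+1)) = (-0.7584·9.559624)/(1 − 16.809353)
= -7.249729/-15.809353 = 0.458572

Final: 0.458572


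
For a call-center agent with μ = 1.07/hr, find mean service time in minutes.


Mean service time = 1/μ = 1/1.07 hour = 0.93458 hour
In minutes: 0.93458 × 60 = 56.0748 min

Final: 56.0748 min


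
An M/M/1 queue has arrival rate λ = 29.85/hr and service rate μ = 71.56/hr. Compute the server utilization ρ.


ρ = λ/μ = 29.85/71.56 = 0.4171

Final: 0.4171


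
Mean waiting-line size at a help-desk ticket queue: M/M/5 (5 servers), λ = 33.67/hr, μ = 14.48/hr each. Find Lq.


a = λ/μ = 2.3253; ρ = a/5 = 0.4651
P₀ = 0.096142
Lq = P₀·a^c·ρ / (c!·(1−ρ)²) = 0.096142·67.97869·0.4651/(120·0.28617)
= 0.08851

Final: 0.08851


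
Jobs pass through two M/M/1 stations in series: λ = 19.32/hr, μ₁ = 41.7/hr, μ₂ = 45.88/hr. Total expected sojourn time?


Each node sees arrival rate λ = 19.32/hr (tandem ⇒ throughput preserved).
W₁ = 1/(μ₁−λ) = 1/(41.7−19.32) = 0.04468 hr
W₂ = 1/(μ₂−λ) = 1/(45.88−19.32) = 0.03765 hr
W_total = W₁ + W₂ = 0.04468 + 0.03765 = 0.08233 hr

Final: 0.08233 hr


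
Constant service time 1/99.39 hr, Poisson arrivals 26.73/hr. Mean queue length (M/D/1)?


ρ = 26.73/99.39 = 0.2689
M/D/1: Lq = ρ²/(2(1−ρ)) = 0.07233/(2·0.7311) = 0.04947

Final: 0.04947


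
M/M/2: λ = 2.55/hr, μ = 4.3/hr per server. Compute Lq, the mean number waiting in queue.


a = λ/μ = 0.5930; ρ = a/2 = 0.2965
P₀ = 0.542601
Lq = P₀·a^c·ρ / (c!·(1−ρ)²) = 0.542601·0.35168·0.2965/(2·0.49490)
= 0.05716

Final: 0.05716


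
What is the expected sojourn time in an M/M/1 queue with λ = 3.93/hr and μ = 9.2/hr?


W = 1/(μ−λ) = 1/(9.2 − 3.93) = 1/5.27 = 0.1898 hr

Final: 0.1898 hr


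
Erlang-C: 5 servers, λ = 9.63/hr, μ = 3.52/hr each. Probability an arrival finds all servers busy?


a = λ/μ = 2.7358; ρ = a/5 = 0.5472
P₀ = 0.062324 (from M/M/c formula)
C(c,a) = [a^c/(c!(1−ρ))]·P₀ = [153.25622/(120·0.4528)]·0.062324
= 2.82027·0.062324 = 0.175771

Final: 0.175771


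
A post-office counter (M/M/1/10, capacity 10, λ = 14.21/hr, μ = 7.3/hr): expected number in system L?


ρ = 14.21/7.3 = 1.9466
L = ρ[1 − (K+1)ρ^K + Kρ^(K+1)] / [(1−ρ)(1−ρ^(K+1))]
Numerator: 1.9466·(1 − 11·781.109965 + 10·1520.489397) = 12874.034892
Denominator: (-0.9466)·(-1519.489397) = 1438.311196
L = 12874.034892/1438.311196 = 8.9508

Final: 8.9508


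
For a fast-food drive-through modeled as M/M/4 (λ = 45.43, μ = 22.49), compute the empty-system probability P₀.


a = λ/μ = 45.43/22.49 = 2.0200; ρ = a/c = 0.5050
Σ_{k=0}^{3} a^k/k! (terms k=0..3) = 1.00000 + 2.02001 + 2.04022 + 1.37375 = 6.43398
Tail: a^4/(4!(1−ρ)) = 16.64996/(24·0.4950) = 1.40152
P₀ = 1/(6.43398 + 1.40152) = 1/7.83550 = 0.127624

Final: 0.127624


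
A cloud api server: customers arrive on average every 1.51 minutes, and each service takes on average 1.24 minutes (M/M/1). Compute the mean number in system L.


λ = 60/1.51 = 39.7351 /hr
μ = 60/1.24 = 48.3871 /hr
ρ = λ/μ = 39.7351/48.3871 = 0.8212
L = ρ/(1−ρ) = 0.8212/0.1788 = 4.5926

Final: 4.5926


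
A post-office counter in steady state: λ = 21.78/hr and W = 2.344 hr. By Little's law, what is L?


L = λW = 21.78·2.344 = 51.0523

Final: 51.0523


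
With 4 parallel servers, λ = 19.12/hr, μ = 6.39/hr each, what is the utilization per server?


ρ = λ/(cμ) = 19.12/(4·6.39) = 19.12/25.56 = 0.7480

Final: 0.7480


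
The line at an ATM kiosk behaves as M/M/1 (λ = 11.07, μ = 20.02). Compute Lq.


ρ = 11.07/20.02 = 0.5529
Lq = ρ²/(1−ρ) = 0.3058/0.4471 = 0.6839

Final: 0.6839


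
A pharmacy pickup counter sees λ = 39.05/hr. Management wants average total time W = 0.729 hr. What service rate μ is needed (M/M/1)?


W = 1/(μ−λ) ⇒ μ − λ = 1/W = 1/0.729 = 1.3717
μ = λ + 1/W = 39.05 + 1.3717 = 40.4217 per hr

Final: 40.4217 /hr


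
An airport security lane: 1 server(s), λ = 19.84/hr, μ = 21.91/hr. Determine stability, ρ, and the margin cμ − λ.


Total capacity cμ = 1·21.91 = 21.91/hr
ρ = λ/(cμ) = 19.84/21.91 = 0.9055
Stable ⇔ ρ < 1: YES
Spare capacity = cμ − λ = 21.91 − 19.84 = 2.07/hr

Final: ρ = 0.9055; stable; margin = 2.07/hr


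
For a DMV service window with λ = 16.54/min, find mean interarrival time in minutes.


Mean interarrival time = 1/λ = 1/16.54 minute = 0.06046 minute
In minutes: 0.06046 × 1 = 0.06046 min

Final: 0.06046 min


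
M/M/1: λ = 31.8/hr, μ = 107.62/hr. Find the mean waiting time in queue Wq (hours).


ρ = 31.8/107.62 = 0.2955
Wq = ρ/(μ−λ) = 0.2955/(107.62 − 31.8) = 0.2955/75.82 = 0.003897 hr

Final: 0.003897 hr


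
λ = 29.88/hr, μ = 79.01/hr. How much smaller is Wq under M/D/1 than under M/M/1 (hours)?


ρ = 29.88/79.01 = 0.3782
Wq(M/M/1) = ρ/(μ−λ) = 0.3782/49.13 = 0.007698 hr
Wq(M/D/1) = ρ/(2(μ−λ)) = 0.003849 hr
Savings = 0.007698 − 0.003849 = 0.003849 hr

Final: 0.003849 hr


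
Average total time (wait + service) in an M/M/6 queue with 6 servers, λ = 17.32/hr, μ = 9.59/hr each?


a = 1.8060; ρ = 0.3010; P₀ = 0.164172
Lq = P₀·a^c·ρ/(c!(1−ρ)²) = 0.004875
Wq = Lq/λ = 0.004875/17.32 = 0.0002815 hr
W = Wq + 1/μ = 0.0002815 + 0.10428 = 0.10456 hr

Final: 0.10456 hr


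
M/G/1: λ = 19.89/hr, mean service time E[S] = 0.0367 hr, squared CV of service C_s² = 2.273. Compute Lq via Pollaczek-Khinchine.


ρ = λ·E[S] = 19.89·0.0367 = 0.7300
Lq = ρ²(1+C_s²)/(2(1−ρ)) = 0.5328·(1+2.273)/(2·0.2700)
= 0.5328·3.2730/0.5401 = 3.22920

Final: 3.22920


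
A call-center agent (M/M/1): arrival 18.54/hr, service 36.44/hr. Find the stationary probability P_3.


ρ = 18.54/36.44 = 0.5088
P_n = (1−ρ)·ρ^n = (1 − 0.5088)·0.5088^3 = 0.4912·0.131703 = 0.064695

Final: 0.064695


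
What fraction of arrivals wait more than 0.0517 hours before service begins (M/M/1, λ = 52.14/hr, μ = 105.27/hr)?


ρ = 52.14/105.27 = 0.4953
P(Wq > t) = ρ·e^{−(μ−λ)t} = 0.4953·e^{−2.7468}
= 0.4953·0.064131 = 0.031764

Final: 0.031764


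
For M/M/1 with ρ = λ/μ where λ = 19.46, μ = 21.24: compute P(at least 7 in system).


ρ = 19.46/21.24 = 0.9162
P(N ≥ n) = ρ^n = 0.9162^7 = 0.541899

Final: 0.541899


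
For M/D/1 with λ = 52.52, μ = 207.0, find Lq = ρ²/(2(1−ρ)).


ρ = 52.52/207.0 = 0.2537
M/D/1: Lq = ρ²/(2(1−ρ)) = 0.06437/(2·0.7463) = 0.04313

Final: 0.04313


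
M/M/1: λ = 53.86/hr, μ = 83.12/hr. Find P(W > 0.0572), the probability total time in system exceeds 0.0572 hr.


W ~ Exponential(μ−λ) for M/M/1.
μ − λ = 83.12 − 53.86 = 29.2600
P(W > t) = e^{−(μ−λ)t} = e^{−1.6737} = 0.187557

Final: 0.187557


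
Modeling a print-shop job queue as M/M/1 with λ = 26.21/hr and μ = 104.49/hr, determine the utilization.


ρ = λ/μ = 26.21/104.49 = 0.2508

Final: 0.2508


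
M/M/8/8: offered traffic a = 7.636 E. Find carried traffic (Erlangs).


B(8,7.636) = 0.215169 (Erlang-B)
Carried load = a(1 − B) = 7.636·(1 − 0.215169) = 7.636·0.784831 = 5.9930 E

Final: 5.9930 Erlangs


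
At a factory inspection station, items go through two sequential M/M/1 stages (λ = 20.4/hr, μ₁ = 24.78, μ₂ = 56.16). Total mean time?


Each node sees arrival rate λ = 20.4/hr (tandem ⇒ throughput preserved).
W₁ = 1/(μ₁−λ) = 1/(24.78−20.4) = 0.22831 hr
W₂ = 1/(μ₂−λ) = 1/(56.16−20.4) = 0.02796 hr
W_total = W₁ + W₂ = 0.22831 + 0.02796 = 0.25627 hr

Final: 0.25627 hr


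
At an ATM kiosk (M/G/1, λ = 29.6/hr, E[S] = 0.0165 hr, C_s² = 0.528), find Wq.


ρ = λ·E[S] = 29.6·0.0165 = 0.4884
E[S²] = E[S]²(1+C_s²) = 0.0165²·(1+0.528) = 0.0004160
Wq = λ·E[S²]/(2(1−ρ)) = 29.6·0.0004160/(2·0.5116) = 0.01203 hr

Final: 0.01203 hr


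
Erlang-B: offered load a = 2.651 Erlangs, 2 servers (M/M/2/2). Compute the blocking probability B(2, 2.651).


B(c,a) = (a^c/c!) / Σ_{k=0}^{c} a^k/k!
a^2/2! = 3.513900
Σ terms (k=0..2): 1.00000 + 2.65100 + 3.51390 = 7.164900
B = 3.513900/7.164900 = 0.490433

Final: 0.490433


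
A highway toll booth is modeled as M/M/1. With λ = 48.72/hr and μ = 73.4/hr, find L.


ρ = λ/μ = 48.72/73.4 = 0.6638
L = ρ/(1−ρ) = 0.6638/(1 − 0.6638) = 0.6638/0.3362 = 1.9741

Final: 1.9741


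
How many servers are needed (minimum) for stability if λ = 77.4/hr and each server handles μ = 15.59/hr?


Stability requires cμ > λ ⇔ c > λ/μ.
λ/μ = 77.4/15.59 = 4.9647
Minimum integer c = ⌊4.9647⌋ + 1 = 5
Check: 5·15.59 = 77.95 > 77.4, while 4·15.59 = 62.36 ≤ 77.4

Final: 5 servers


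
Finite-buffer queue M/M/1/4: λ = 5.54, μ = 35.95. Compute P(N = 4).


ρ = λ/μ = 5.54/35.95 = 0.1541
P_K = (1−ρ)ρ^K/(1−ρ^(K+1)) = (0.8459·0.0005640)/(1 − 0.00008691)
= 0.0004770/0.999913 = 0.0004771

Final: 0.0004771


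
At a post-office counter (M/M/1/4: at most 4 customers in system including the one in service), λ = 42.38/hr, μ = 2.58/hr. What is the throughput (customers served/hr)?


ρ = 16.4264; P_K = (1−ρ)ρ^4/(1−ρ^5) = 0.939123
λ_eff = λ(1 − P_K) = 42.38·(1 − 0.939123) = 42.38·0.060877 = 2.5800 /hr

Final: 2.5800 /hr


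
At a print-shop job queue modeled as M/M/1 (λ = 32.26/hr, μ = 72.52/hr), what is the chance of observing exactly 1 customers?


ρ = 32.26/72.52 = 0.4448
P_n = (1−ρ)·ρ^n = (1 − 0.4448)·0.4448^1 = 0.5552·0.444843 = 0.246958

Final: 0.246958


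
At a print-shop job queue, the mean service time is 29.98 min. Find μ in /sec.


μ = 1/(service time) in consistent units.
1 second = 0.0166667 min, so μ = 0.0166667/29.98 = 0.0005559 per second

Final: 0.0005559 /sec


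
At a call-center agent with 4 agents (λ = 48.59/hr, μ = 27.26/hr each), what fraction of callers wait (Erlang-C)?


a = λ/μ = 1.7825; ρ = a/4 = 0.4456
P₀ = 0.164647 (from M/M/c formula)
C(c,a) = [a^c/(c!(1−ρ))]·P₀ = [10.09449/(24·0.5544)]·0.164647
= 0.75869·0.164647 = 0.124915

Final: 0.124915


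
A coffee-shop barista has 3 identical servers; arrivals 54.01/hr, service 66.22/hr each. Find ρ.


ρ = λ/(cμ) = 54.01/(3·66.22) = 54.01/198.66 = 0.2719

Final: 0.2719


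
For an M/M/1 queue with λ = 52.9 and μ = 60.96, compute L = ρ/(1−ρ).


ρ = λ/μ = 52.9/60.96 = 0.8678
L = ρ/(1−ρ) = 0.8678/(1 − 0.8678) = 0.8678/0.1322 = 6.5633

Final: 6.5633


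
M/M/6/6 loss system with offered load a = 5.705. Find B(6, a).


B(c,a) = (a^c/c!) / Σ_{k=0}^{c} a^k/k!
a^6/6! = 47.885210
Σ terms (k=0..6): 1.00000 + 5.70500 + 16.27351 + 30.94680 + 44.13787 + 50.36131 + 47.88521 = 196.309695
B = 47.885210/196.309695 = 0.243927

Final: 0.243927


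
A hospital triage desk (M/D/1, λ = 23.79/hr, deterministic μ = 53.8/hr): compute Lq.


ρ = 23.79/53.8 = 0.4422
M/D/1: Lq = ρ²/(2(1−ρ)) = 0.1955/(2·0.5578) = 0.17527

Final: 0.17527


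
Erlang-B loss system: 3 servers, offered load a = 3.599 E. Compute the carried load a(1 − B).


B(3,3.599) = 0.412287 (Erlang-B)
Carried load = a(1 − B) = 3.599·(1 − 0.412287) = 3.599·0.587713 = 2.1152 E

Final: 2.1152 Erlangs


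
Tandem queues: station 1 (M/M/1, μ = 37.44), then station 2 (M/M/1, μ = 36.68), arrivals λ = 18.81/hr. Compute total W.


Each node sees arrival rate λ = 18.81/hr (tandem ⇒ throughput preserved).
W₁ = 1/(μ₁−λ) = 1/(37.44−18.81) = 0.05368 hr
W₂ = 1/(μ₂−λ) = 1/(36.68−18.81) = 0.05596 hr
W_total = W₁ + W₂ = 0.05368 + 0.05596 = 0.10964 hr

Final: 0.10964 hr


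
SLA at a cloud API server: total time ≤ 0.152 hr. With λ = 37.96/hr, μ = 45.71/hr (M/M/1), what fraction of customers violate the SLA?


W ~ Exponential(μ−λ) for M/M/1.
μ − λ = 45.71 − 37.96 = 7.7500
P(W > t) = e^{−(μ−λ)t} = e^{−1.1780} = 0.307894

Final: 0.307894


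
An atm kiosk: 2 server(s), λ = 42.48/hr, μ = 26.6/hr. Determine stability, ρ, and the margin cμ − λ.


Total capacity cμ = 2·26.6 = 53.20/hr
ρ = λ/(cμ) = 42.48/53.20 = 0.7985
Stable ⇔ ρ < 1: YES
Spare capacity = cμ − λ = 53.20 − 42.48 = 10.72/hr

Final: ρ = 0.7985; stable; margin = 10.72/hr


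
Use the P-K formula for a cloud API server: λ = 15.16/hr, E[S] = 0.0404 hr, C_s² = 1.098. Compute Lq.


ρ = λ·E[S] = 15.16·0.0404 = 0.6125
Lq = ρ²(1+C_s²)/(2(1−ρ)) = 0.3751·(1+1.098)/(2·0.3875)
= 0.3751·2.0980/0.7751 = 1.01537

Final: 1.01537


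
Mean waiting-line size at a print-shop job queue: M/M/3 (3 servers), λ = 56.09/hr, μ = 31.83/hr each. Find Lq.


a = λ/μ = 1.7622; ρ = a/3 = 0.5874
P₀ = 0.153254
Lq = P₀·a^c·ρ / (c!·(1−ρ)²) = 0.153254·5.47200·0.5874/(6·0.17025)
= 0.48223

Final: 0.48223


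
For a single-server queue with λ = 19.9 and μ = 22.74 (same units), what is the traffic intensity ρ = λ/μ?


ρ = λ/μ = 19.9/22.74 = 0.8751

Final: 0.8751


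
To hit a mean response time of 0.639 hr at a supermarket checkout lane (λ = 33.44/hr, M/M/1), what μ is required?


W = 1/(μ−λ) ⇒ μ − λ = 1/W = 1/0.639 = 1.5649
μ = λ + 1/W = 33.44 + 1.5649 = 35.0049 per hr

Final: 35.0049 /hr


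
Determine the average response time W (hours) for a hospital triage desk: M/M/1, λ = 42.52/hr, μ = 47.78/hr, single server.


W = 1/(μ−λ) = 1/(47.78 − 42.52) = 1/5.26 = 0.1901 hr

Final: 0.1901 hr


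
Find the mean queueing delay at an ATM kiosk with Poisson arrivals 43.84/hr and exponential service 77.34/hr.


ρ = 43.84/77.34 = 0.5668
Wq = ρ/(μ−λ) = 0.5668/(77.34 − 43.84) = 0.5668/33.50 = 0.01692 hr

Final: 0.01692 hr


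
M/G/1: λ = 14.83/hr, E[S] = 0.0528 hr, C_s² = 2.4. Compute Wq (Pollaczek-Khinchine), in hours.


ρ = λ·E[S] = 14.83·0.0528 = 0.7830
E[S²] = E[S]²(1+C_s²) = 0.0528²·(1+2.4) = 0.009479
Wq = λ·E[S²]/(2(1−ρ)) = 14.83·0.009479/(2·0.2170) = 0.32393 hr

Final: 0.32393 hr


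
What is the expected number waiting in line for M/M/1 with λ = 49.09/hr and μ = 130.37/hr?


ρ = 49.09/130.37 = 0.3765
Lq = ρ²/(1−ρ) = 0.1418/0.6235 = 0.2274

Final: 0.2274


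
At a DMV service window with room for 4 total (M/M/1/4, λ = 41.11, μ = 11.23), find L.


ρ = 41.11/11.23 = 3.6607
L = ρ[1 − (K+1)ρ^K + Kρ^(K+1)] / [(1−ρ)(1−ρ^(K+1))]
Numerator: 3.6607·(1 − 5·179.585340 + 4·657.413477) = 6343.046783
Denominator: (-2.6607)·(-656.413477) = 1746.539152
L = 6343.046783/1746.539152 = 3.6318

Final: 3.6318


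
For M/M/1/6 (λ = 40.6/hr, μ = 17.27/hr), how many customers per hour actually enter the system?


ρ = 2.3509; P_K = (1−ρ)ρ^6/(1−ρ^7) = 0.576082
λ_eff = λ(1 − P_K) = 40.6·(1 − 0.576082) = 40.6·0.423918 = 17.2111 /hr

Final: 17.2111 /hr


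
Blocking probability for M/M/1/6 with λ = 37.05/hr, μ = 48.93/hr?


ρ = λ/μ = 37.05/48.93 = 0.7572
P_K = (1−ρ)ρ^K/(1−ρ^(K+1)) = (0.2428·0.188486)/(1 − 0.142722)
= 0.045763/0.857278 = 0.053382

Final: 0.053382


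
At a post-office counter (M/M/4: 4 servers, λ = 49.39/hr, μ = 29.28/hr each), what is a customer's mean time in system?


a = 1.6868; ρ = 0.4217; P₀ = 0.182058
Lq = P₀·a^c·ρ/(c!(1−ρ)²) = 0.07744
Wq = Lq/λ = 0.07744/49.39 = 0.001568 hr
W = Wq + 1/μ = 0.001568 + 0.03415 = 0.03572 hr

Final: 0.03572 hr


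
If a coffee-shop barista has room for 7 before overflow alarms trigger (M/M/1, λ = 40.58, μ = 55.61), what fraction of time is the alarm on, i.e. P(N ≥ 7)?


ρ = 40.58/55.61 = 0.7297
P(N ≥ n) = ρ^n = 0.7297^7 = 0.110183

Final: 0.110183


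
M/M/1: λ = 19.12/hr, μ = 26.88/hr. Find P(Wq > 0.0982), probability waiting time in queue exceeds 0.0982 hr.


ρ = 19.12/26.88 = 0.7113
P(Wq > t) = ρ·e^{−(μ−λ)t} = 0.7113·e^{−0.7620}
= 0.7113·0.466717 = 0.331980

Final: 0.331980


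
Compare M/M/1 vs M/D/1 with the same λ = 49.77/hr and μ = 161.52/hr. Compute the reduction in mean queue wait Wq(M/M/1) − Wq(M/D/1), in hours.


ρ = 49.77/161.52 = 0.3081
Wq(M/M/1) = ρ/(μ−λ) = 0.3081/111.75 = 0.002757 hr
Wq(M/D/1) = ρ/(2(μ−λ)) = 0.001379 hr
Savings = 0.002757 − 0.001379 = 0.001379 hr

Final: 0.001379 hr


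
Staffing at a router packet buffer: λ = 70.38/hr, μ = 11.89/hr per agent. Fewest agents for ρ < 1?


Stability requires cμ > λ ⇔ c > λ/μ.
λ/μ = 70.38/11.89 = 5.9193
Minimum integer c = ⌊5.9193⌋ + 1 = 6
Check: 6·11.89 = 71.34 > 70.38, while 5·11.89 = 59.45 ≤ 70.38

Final: 6 servers


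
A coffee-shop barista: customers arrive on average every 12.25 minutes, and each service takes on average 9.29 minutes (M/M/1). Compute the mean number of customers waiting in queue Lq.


λ = 60/12.25 = 4.8980 /hr
μ = 60/9.29 = 6.4586 /hr
ρ = λ/μ = 4.8980/6.4586 = 0.7584
Lq = ρ²/(1−ρ) = 0.5751/0.2416 = 2.3801

Final: 2.3801


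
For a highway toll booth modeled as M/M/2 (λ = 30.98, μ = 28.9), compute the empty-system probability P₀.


a = λ/μ = 30.98/28.9 = 1.0720; ρ = a/c = 0.5360
Σ_{k=0}^{1} a^k/k! (terms k=0..1) = 1.00000 + 1.07197 = 2.07197
Tail: a^2/(2!(1−ρ)) = 1.14912/(2·0.4640) = 1.23824
P₀ = 1/(2.07197 + 1.23824) = 1/3.31022 = 0.302095

Final: 0.302095


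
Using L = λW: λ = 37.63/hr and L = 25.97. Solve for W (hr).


W = L/λ = 25.97/37.63 = 0.6901 hr

Final: 0.6901 hr


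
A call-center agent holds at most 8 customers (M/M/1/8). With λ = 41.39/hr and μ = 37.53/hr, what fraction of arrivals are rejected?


ρ = λ/μ = 41.39/37.53 = 1.1029
P_K = (1−ρ)ρ^K/(1−ρ^(K+1)) = (-0.1029·2.188441)/(1 − 2.413525)
= -0.225083/-1.413525 = 0.159236

Final: 0.159236


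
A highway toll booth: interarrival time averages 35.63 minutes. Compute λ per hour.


λ = 1/(interarrival time) in consistent units.
1 hour = 60 min, so λ = 60/35.63 = 1.6840 per hour

Final: 1.6840 /hr


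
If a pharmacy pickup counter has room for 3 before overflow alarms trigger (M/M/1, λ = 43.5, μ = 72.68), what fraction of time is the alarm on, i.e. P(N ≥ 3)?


ρ = 43.5/72.68 = 0.5985
P(N ≥ n) = ρ^n = 0.5985^3 = 0.214399

Final: 0.214399


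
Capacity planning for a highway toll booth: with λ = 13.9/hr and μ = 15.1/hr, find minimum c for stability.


Stability requires cμ > λ ⇔ c > λ/μ.
λ/μ = 13.9/15.1 = 0.9205
Minimum integer c = ⌊0.9205⌋ + 1 = 1
Check: 1·15.1 = 15.10 > 13.9, while 0·15.1 = 0.00 ≤ 13.9

Final: 1 servers


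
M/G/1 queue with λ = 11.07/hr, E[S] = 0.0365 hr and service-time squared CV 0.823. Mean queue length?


ρ = λ·E[S] = 11.07·0.0365 = 0.4041
Lq = ρ²(1+C_s²)/(2(1−ρ)) = 0.1633·(1+0.823)/(2·0.5959)
= 0.1633·1.8230/1.1919 = 0.24971

Final: 0.24971


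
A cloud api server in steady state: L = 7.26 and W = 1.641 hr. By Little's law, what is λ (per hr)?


λ = L/W = 7.26/1.641 = 4.4241 /hr

Final: 4.4241 /hr


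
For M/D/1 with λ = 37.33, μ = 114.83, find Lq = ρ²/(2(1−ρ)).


ρ = 37.33/114.83 = 0.3251
M/D/1: Lq = ρ²/(2(1−ρ)) = 0.1057/(2·0.6749) = 0.07829

Final: 0.07829


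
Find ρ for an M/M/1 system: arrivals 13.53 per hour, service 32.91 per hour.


ρ = λ/μ = 13.53/32.91 = 0.4111

Final: 0.4111


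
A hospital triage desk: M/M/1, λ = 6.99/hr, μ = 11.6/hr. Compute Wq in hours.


ρ = 6.99/11.6 = 0.6026
Wq = ρ/(μ−λ) = 0.6026/(11.6 − 6.99) = 0.6026/4.61 = 0.1307 hr

Final: 0.1307 hr


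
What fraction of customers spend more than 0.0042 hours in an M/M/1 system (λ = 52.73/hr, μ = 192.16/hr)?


W ~ Exponential(μ−λ) for M/M/1.
μ − λ = 192.16 − 52.73 = 139.4300
P(W > t) = e^{−(μ−λ)t} = e^{−0.5856} = 0.556768

Final: 0.556768


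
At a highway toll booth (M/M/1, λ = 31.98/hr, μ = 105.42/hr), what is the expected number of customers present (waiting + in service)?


ρ = λ/μ = 31.98/105.42 = 0.3034
L = ρ/(1−ρ) = 0.3034/(1 − 0.3034) = 0.3034/0.6966 = 0.4355

Final: 0.4355


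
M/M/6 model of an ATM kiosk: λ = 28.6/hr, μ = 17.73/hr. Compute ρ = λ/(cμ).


ρ = λ/(cμ) = 28.6/(6·17.73) = 28.6/106.38 = 0.2688

Final: 0.2688


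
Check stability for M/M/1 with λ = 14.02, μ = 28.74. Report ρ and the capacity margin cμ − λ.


Total capacity cμ = 1·28.74 = 28.74/hr
ρ = λ/(cμ) = 14.02/28.74 = 0.4878
Stable ⇔ ρ < 1: YES
Spare capacity = cμ − λ = 28.74 − 14.02 = 14.72/hr

Final: ρ = 0.4878; stable; margin = 14.72/hr


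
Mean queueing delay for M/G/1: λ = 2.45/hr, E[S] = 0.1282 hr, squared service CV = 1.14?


ρ = λ·E[S] = 2.45·0.1282 = 0.3141
E[S²] = E[S]²(1+C_s²) = 0.1282²·(1+1.14) = 0.035171
Wq = λ·E[S²]/(2(1−ρ)) = 2.45·0.035171/(2·0.6859) = 0.06281 hr

Final: 0.06281 hr


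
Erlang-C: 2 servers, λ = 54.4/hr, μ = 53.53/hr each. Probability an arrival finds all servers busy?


a = λ/μ = 1.0163; ρ = a/2 = 0.5081
P₀ = 0.326149 (from M/M/c formula)
C(c,a) = [a^c/(c!(1−ρ))]·P₀ = [1.03277/(2·0.4919)]·0.326149
= 1.04983·0.326149 = 0.342401

Final: 0.342401


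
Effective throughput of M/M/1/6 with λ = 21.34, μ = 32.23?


ρ = 0.6621; P_K = (1−ρ)ρ^6/(1−ρ^7) = 0.030151
λ_eff = λ(1 − P_K) = 21.34·(1 − 0.030151) = 21.34·0.969849 = 20.6966 /hr

Final: 20.6966 /hr


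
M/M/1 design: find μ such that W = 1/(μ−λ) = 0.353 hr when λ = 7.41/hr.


W = 1/(μ−λ) ⇒ μ − λ = 1/W = 1/0.353 = 2.8329
μ = λ + 1/W = 7.41 + 2.8329 = 10.2429 per hr

Final: 10.2429 /hr


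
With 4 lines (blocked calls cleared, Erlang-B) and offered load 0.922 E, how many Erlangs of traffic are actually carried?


B(4,0.922) = 0.012007 (Erlang-B)
Carried load = a(1 − B) = 0.922·(1 − 0.012007) = 0.922·0.987993 = 0.9109 E

Final: 0.9109 Erlangs


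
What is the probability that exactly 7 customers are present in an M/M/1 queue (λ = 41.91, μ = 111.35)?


ρ = 41.91/111.35 = 0.3764
P_n = (1−ρ)·ρ^n = (1 − 0.3764)·0.3764^7 = 0.6236·0.001070 = 0.0006673

Final: 0.0006673


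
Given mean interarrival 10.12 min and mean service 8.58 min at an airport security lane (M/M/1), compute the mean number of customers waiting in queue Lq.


λ = 60/10.12 = 5.9289 /hr
μ = 60/8.58 = 6.9930 /hr
ρ = λ/μ = 5.9289/6.9930 = 0.8478
Lq = ρ²/(1−ρ) = 0.7188/0.1522 = 4.7236

Final: 4.7236


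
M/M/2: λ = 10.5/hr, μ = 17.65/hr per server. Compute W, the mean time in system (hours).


a = 0.5949; ρ = 0.2975; P₀ = 0.541485
Lq = P₀·a^c·ρ/(c!(1−ρ)²) = 0.05774
Wq = Lq/λ = 0.05774/10.5 = 0.005499 hr
W = Wq + 1/μ = 0.005499 + 0.05666 = 0.06216 hr

Final: 0.06216 hr


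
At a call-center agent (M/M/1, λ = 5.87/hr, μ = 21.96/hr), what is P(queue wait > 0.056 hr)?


ρ = 5.87/21.96 = 0.2673
P(Wq > t) = ρ·e^{−(μ−λ)t} = 0.2673·e^{−0.9010}
= 0.2673·0.406147 = 0.108565

Final: 0.108565


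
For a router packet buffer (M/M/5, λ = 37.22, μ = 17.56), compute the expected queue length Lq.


a = λ/μ = 2.1196; ρ = a/5 = 0.4239
P₀ = 0.118865
Lq = P₀·a^c·ρ / (c!·(1−ρ)²) = 0.118865·42.78182·0.4239/(120·0.33187)
= 0.05413

Final: 0.05413


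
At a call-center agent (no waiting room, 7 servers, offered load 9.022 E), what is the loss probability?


B(c,a) = (a^c/c!) / Σ_{k=0}^{c} a^k/k!
a^7/7! = 965.359829
Σ terms (k=0..7): 1.00000 + 9.02200 + 40.69824 + 122.39318 + 276.05782 + 498.11872 + 749.00452 + 965.35983 = 2661.654316
B = 965.359829/2661.654316 = 0.362692

Final: 0.362692


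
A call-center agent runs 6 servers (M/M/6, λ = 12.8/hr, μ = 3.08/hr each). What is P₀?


a = λ/μ = 12.8/3.08 = 4.1558; ρ = a/c = 0.6926
Σ_{k=0}^{5} a^k/k! (terms k=0..5) = 1.00000 + 4.15584 + 8.63552 + 11.96263 + 12.42870 + 10.33035 = 48.51304
Tail: a^6/(6!(1−ρ)) = 5151.75877/(720·0.3074) = 23.27966
P₀ = 1/(48.51304 + 23.27966) = 1/71.79270 = 0.013929

Final: 0.013929


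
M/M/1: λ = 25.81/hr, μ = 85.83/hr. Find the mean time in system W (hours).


W = 1/(μ−λ) = 1/(85.83 − 25.81) = 1/60.02 = 0.01666 hr

Final: 0.01666 hr


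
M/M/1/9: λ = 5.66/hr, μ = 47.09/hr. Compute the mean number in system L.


ρ = 5.66/47.09 = 0.1202
L = ρ[1 − (K+1)ρ^K + Kρ^(K+1)] / [(1−ρ)(1−ρ^(K+1))]
Numerator: 0.1202·(1 − 10·0.000000005236 + 9·6.293e-10) = 0.120195
Denominator: (0.8798)·(1.000000) = 0.879805
L = 0.120195/0.879805 = 0.1366

Final: 0.1366


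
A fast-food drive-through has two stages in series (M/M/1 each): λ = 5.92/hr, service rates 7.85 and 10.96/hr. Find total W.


Each node sees arrival rate λ = 5.92/hr (tandem ⇒ throughput preserved).
W₁ = 1/(μ₁−λ) = 1/(7.85−5.92) = 0.51813 hr
W₂ = 1/(μ₂−λ) = 1/(10.96−5.92) = 0.19841 hr
W_total = W₁ + W₂ = 0.51813 + 0.19841 = 0.71655 hr

Final: 0.71655 hr


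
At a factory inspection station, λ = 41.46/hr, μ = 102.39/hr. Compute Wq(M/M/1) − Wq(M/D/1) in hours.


ρ = 41.46/102.39 = 0.4049
Wq(M/M/1) = ρ/(μ−λ) = 0.4049/60.93 = 0.006646 hr
Wq(M/D/1) = ρ/(2(μ−λ)) = 0.003323 hr
Savings = 0.006646 − 0.003323 = 0.003323 hr

Final: 0.003323 hr


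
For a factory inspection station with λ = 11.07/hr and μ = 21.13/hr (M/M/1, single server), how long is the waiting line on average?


ρ = 11.07/21.13 = 0.5239
Lq = ρ²/(1−ρ) = 0.2745/0.4761 = 0.5765

Final: 0.5765


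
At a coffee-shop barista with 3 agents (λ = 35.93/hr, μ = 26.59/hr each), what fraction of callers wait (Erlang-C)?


a = λ/μ = 1.3513; ρ = a/3 = 0.4504
P₀ = 0.249225 (from M/M/c formula)
C(c,a) = [a^c/(c!(1−ρ))]·P₀ = [2.46727/(6·0.5496)]·0.249225
= 0.74823·0.249225 = 0.186477

Final: 0.186477


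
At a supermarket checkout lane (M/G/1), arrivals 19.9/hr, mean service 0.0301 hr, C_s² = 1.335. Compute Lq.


ρ = λ·E[S] = 19.9·0.0301 = 0.5990
Lq = ρ²(1+C_s²)/(2(1−ρ)) = 0.3588·(1+1.335)/(2·0.4010)
= 0.3588·2.3350/0.8020 = 1.04458

Final: 1.04458


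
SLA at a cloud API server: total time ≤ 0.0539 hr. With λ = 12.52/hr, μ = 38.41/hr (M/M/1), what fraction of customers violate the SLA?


W ~ Exponential(μ−λ) for M/M/1.
μ − λ = 38.41 − 12.52 = 25.8900
P(W > t) = e^{−(μ−λ)t} = e^{−1.3955} = 0.247716

Final: 0.247716


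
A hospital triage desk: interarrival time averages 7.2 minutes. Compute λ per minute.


λ = 1/(interarrival time) in consistent units.
1 minute = 1 min, so λ = 1/7.2 = 0.1389 per minute

Final: 0.1389 /min


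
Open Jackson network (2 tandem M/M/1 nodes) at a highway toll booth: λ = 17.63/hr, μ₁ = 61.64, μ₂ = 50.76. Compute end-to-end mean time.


Each node sees arrival rate λ = 17.63/hr (tandem ⇒ throughput preserved).
W₁ = 1/(μ₁−λ) = 1/(61.64−17.63) = 0.02272 hr
W₂ = 1/(μ₂−λ) = 1/(50.76−17.63) = 0.03018 hr
W_total = W₁ + W₂ = 0.02272 + 0.03018 = 0.05291 hr

Final: 0.05291 hr


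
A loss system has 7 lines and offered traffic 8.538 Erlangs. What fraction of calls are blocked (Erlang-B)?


B(c,a) = (a^c/c!) / Σ_{k=0}^{c} a^k/k!
a^7/7! = 656.239725
Σ terms (k=0..7): 1.00000 + 8.53800 + 36.44872 + 103.73306 + 221.41822 + 378.09376 + 538.02742 + 656.23973 = 1943.498906
B = 656.239725/1943.498906 = 0.337659

Final: 0.337659


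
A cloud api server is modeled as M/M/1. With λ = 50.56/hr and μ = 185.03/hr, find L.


ρ = λ/μ = 50.56/185.03 = 0.2733
L = ρ/(1−ρ) = 0.2733/(1 − 0.2733) = 0.2733/0.7267 = 0.3760

Final: 0.3760


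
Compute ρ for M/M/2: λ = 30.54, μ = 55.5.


ρ = λ/(cμ) = 30.54/(2·55.5) = 30.54/111.00 = 0.2751

Final: 0.2751


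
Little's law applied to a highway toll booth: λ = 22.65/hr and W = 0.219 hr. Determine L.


L = λW = 22.65·0.219 = 4.9604

Final: 4.9604


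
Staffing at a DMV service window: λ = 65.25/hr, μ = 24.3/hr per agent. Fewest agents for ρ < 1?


Stability requires cμ > λ ⇔ c > λ/μ.
λ/μ = 65.25/24.3 = 2.6852
Minimum integer c = ⌊2.6852⌋ + 1 = 3
Check: 3·24.3 = 72.90 > 65.25, while 2·24.3 = 48.60 ≤ 65.25

Final: 3 servers


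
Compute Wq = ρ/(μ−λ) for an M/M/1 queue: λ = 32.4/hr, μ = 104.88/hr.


ρ = 32.4/104.88 = 0.3089
Wq = ρ/(μ−λ) = 0.3089/(104.88 − 32.4) = 0.3089/72.48 = 0.004262 hr

Final: 0.004262 hr


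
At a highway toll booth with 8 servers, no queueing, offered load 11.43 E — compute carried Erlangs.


B(8,11.43) = 0.400448 (Erlang-B)
Carried load = a(1 − B) = 11.43·(1 − 0.400448) = 11.43·0.599552 = 6.8529 E

Final: 6.8529 Erlangs


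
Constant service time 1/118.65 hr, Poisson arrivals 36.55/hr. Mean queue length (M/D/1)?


ρ = 36.55/118.65 = 0.3080
M/D/1: Lq = ρ²/(2(1−ρ)) = 0.09489/(2·0.6920) = 0.06857

Final: 0.06857


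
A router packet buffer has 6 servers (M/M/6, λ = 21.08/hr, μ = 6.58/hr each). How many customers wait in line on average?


a = λ/μ = 3.2036; ρ = a/6 = 0.5339
P₀ = 0.039622
Lq = P₀·a^c·ρ / (c!·(1−ρ)²) = 0.039622·1081.10600·0.5339/(720·0.21721)
= 0.14625

Final: 0.14625


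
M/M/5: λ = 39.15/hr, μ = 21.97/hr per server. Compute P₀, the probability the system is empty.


a = λ/μ = 39.15/21.97 = 1.7820; ρ = a/c = 0.3564
Σ_{k=0}^{4} a^k/k! (terms k=0..4) = 1.00000 + 1.78198 + 1.58772 + 0.94309 + 0.42014 = 5.73293
Tail: a^5/(5!(1−ρ)) = 17.96836/(120·0.6436) = 0.23265
P₀ = 1/(5.73293 + 0.23265) = 1/5.96558 = 0.167628

Final: 0.167628


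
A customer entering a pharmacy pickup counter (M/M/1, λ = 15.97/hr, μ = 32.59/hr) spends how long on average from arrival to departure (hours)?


W = 1/(μ−λ) = 1/(32.59 − 15.97) = 1/16.62 = 0.06017 hr

Final: 0.06017 hr


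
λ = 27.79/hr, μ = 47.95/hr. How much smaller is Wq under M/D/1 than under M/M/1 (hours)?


ρ = 27.79/47.95 = 0.5796
Wq(M/M/1) = ρ/(μ−λ) = 0.5796/20.16 = 0.02875 hr
Wq(M/D/1) = ρ/(2(μ−λ)) = 0.01437 hr
Savings = 0.02875 − 0.01437 = 0.01437 hr

Final: 0.01437 hr


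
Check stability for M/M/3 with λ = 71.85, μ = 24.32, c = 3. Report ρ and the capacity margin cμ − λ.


Total capacity cμ = 3·24.32 = 72.96/hr
ρ = λ/(cμ) = 71.85/72.96 = 0.9848
Stable ⇔ ρ < 1: YES
Spare capacity = cμ − λ = 72.96 − 71.85 = 1.11/hr

Final: ρ = 0.9848; stable; margin = 1.11/hr


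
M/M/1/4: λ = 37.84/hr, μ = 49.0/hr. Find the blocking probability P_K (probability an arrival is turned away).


ρ = λ/μ = 37.84/49.0 = 0.7722
P_K = (1−ρ)ρ^K/(1−ρ^(K+1)) = (0.2278·0.355648)/(1 − 0.274647)
= 0.081001/0.725353 = 0.111671

Final: 0.111671


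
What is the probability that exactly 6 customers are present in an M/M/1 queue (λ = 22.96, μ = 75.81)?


ρ = 22.96/75.81 = 0.3029
P_n = (1−ρ)·ρ^n = (1 − 0.3029)·0.3029^6 = 0.6971·0.0007717 = 0.0005380

Final: 0.0005380


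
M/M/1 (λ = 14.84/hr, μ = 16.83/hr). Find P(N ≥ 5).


ρ = 14.84/16.83 = 0.8818
P(N ≥ n) = ρ^n = 0.8818^5 = 0.533027

Final: 0.533027


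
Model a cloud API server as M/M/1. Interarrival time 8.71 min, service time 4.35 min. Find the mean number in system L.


λ = 60/8.71 = 6.8886 /hr
μ = 60/4.35 = 13.7931 /hr
ρ = λ/μ = 6.8886/13.7931 = 0.4994
L = ρ/(1−ρ) = 0.4994/0.5006 = 0.9977

Final: 0.9977
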